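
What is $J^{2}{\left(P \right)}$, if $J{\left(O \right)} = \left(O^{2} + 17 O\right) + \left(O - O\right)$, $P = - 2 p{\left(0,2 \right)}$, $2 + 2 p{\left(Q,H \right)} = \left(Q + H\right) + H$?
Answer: $900$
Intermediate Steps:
$p{\left(Q,H \right)} = -1 + H + \frac{Q}{2}$ ($p{\left(Q,H \right)} = -1 + \frac{\left(Q + H\right) + H}{2} = -1 + \frac{\left(H + Q\right) + H}{2} = -1 + \frac{Q + 2 H}{2} = -1 + \left(H + \frac{Q}{2}\right) = -1 + H + \frac{Q}{2}$)
$P = -2$ ($P = - 2 \left(-1 + 2 + \frac{1}{2} \cdot 0\right) = - 2 \left(-1 + 2 + 0\right) = \left(-2\right) 1 = -2$)
$J{\left(O \right)} = O^{2} + 17 O$ ($J{\left(O \right)} = \left(O^{2} + 17 O\right) + 0 = O^{2} + 17 O$)
$J^{2}{\left(P \right)} = \left(- 2 \left(17 - 2\right)\right)^{2} = \left(\left(-2\right) 15\right)^{2} = \left(-30\right)^{2} = 900$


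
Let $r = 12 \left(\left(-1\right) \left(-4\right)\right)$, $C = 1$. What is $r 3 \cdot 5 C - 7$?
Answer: $713$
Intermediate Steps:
$r = 48$ ($r = 12 \cdot 4 = 48$)
$r 3 \cdot 5 C - 7 = 48 \cdot 3 \cdot 5 \cdot 1 - 7 = 48 \cdot 15 \cdot 1 - 7 = 48 \cdot 15 - 7 = 720 - 7 = 713$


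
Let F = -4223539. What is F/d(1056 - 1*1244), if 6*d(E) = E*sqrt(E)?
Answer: -12670617*I*sqrt(47)/8836 ≈ -9830.8*I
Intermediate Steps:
d(E) = E**(3/2)/6 (d(E) = (E*sqrt(E))/6 = E**(3/2)/6)
F/d(1056 - 1*1244) = -4223539*6/(1056 - 1*1244)**(3/2) = -4223539*6/(1056 - 1244)**(3/2) = -4223539*3*I*sqrt(47)/8836 = -12670617*I*sqrt(47)/8836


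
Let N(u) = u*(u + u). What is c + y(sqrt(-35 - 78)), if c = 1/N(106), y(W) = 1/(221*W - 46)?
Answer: (-22426*I + 221*sqrt(113))/(22472*(46*I + 221*sqrt(113))) ≈ 3.6168e-5 - 0.0004255*I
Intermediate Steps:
N(u) = 2*u**2 (N(u) = u*(2*u) = 2*u**2)
y(W) = 1/(-46 + 221*W)
c = 1/22472 (c = 1/(2*106**2) = 1/(2*11236) = 1/22472 ≈ 4.4500e-5)
c + y(sqrt(-35 - 78)) = 1/22472 + 1/(-46 + 221*sqrt(-35 - 78)) = 1/22472 + 1/(-46 + 221*sqrt(-113)) = 1/22472 + 1/(-46 + 221*(I*sqrt(113))) = 1/22472 + 1/(-46 + 221*I*sqrt(113))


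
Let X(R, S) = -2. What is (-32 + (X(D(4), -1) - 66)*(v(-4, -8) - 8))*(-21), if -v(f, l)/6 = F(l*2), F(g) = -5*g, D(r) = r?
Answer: -696192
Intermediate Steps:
v(f, l) = 60*l (v(f, l) = -(-30)*l*2 = -(-30)*2*l = -(-60)*l = 60*l)
(-32 + (X(D(4), -1) - 66)*(v(-4, -8) - 8))*(-21) = (-32 + (-2 - 66)*(60*(-8) - 8))*(-21) = (-32 - 68*(-480 - 8))*(-21) = (-32 - 68*(-488))*(-21) = (-32 + 33184)*(-21) = 33152*(-21) = -696192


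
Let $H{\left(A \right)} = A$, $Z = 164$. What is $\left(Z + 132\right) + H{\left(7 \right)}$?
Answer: $303$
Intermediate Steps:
$\left(Z + 132\right) + H{\left(7 \right)} = \left(164 + 132\right) + 7 = 296 + 7 = 303$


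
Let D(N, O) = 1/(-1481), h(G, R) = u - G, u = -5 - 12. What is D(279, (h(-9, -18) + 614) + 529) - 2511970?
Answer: -3720227571/1481 ≈ -2.5120e+6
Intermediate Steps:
u = -17
h(G, R) = -17 - G
D(N, O) = -1/1481
D(279, (h(-9, -18) + 614) + 529) - 2511970 = -1/1481 - 2511970 = -3720227571/1481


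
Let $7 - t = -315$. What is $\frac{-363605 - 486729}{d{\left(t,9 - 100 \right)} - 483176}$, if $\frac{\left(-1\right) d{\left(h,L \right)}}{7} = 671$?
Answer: $\frac{850334}{487873} \approx 1.7429$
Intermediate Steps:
$t = 322$ ($t = 7 - -315 = 7 + 315 = 322$)
$d{\left(h,L \right)} = -4697$ ($d{\left(h,L \right)} = \left(-7\right) 671 = -4697$)
$\frac{-363605 - 486729}{d{\left(t,9 - 100 \right)} - 483176} = \frac{-363605 - 486729}{-4697 - 483176} = - \frac{850334}{-487873} = \left(-850334\right) \left(- \frac{1}{487873}\right) = \frac{850334}{487873}$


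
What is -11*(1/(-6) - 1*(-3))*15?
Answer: -935/2 ≈ -467.50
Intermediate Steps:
-11*(1/(-6) - 1*(-3))*15 = -11*(1*(-⅙) + 3)*15 = -11*(-⅙ + 3)*15 = -11*17/6*15 = -187/6*15 = -935/2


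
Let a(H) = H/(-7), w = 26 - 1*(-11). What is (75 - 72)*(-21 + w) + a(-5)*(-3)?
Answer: 321/7 ≈ 45.857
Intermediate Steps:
w = 37 (w = 26 + 11 = 37)
a(H) = -H/7
(75 - 72)*(-21 + w) + a(-5)*(-3) = (75 - 72)*(-21 + 37) - ⅐*(-5)*(-3) = 3*16 + (5/7)*(-3) = 48 - 15/7 = 321/7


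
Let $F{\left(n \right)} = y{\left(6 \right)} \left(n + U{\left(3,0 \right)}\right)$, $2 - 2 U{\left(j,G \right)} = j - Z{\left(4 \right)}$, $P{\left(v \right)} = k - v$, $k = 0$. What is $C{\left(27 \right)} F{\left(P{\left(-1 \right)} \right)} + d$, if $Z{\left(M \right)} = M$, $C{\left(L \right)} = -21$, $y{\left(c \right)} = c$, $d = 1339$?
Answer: $1024$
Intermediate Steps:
$P{\left(v \right)} = - v$ ($P{\left(v \right)} = 0 - v = - v$)
$U{\left(j,G \right)} = 3 - \frac{j}{2}$ ($U{\left(j,G \right)} = 1 - \frac{j - 4}{2} = 1 - \frac{-4 + j}{2} = 1 - \left(-2 + \frac{j}{2}\right) = 3 - \frac{j}{2}$)
$F{\left(n \right)} = 9 + 6 n$ ($F{\left(n \right)} = 6 \left(n + \left(3 - \frac{3}{2}\right)\right) = 6 \left(n + \frac{3}{2}\right) = 6 \left(\frac{3}{2} + n\right) = 9 + 6 n$)
$C{\left(27 \right)} F{\left(P{\left(-1 \right)} \right)} + d = - 21 \left(9 + 6 \left(\left(-1\right) \left(-1\right)\right)\right) + 1339 = - 21 \left(9 + 6 \cdot 1\right) + 1339 = - 21 \left(9 + 6\right) + 1339 = \left(-21\right) 15 + 1339 = -315 + 1339 = 1024$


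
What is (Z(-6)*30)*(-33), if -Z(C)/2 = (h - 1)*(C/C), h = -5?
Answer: -11880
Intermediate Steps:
Z(C) = 12 (Z(C) = -2*(-5 - 1)*C/C = -(-12) = -2*(-6) = 12)
(Z(-6)*30)*(-33) = (12*30)*(-33) = 360*(-33) = -11880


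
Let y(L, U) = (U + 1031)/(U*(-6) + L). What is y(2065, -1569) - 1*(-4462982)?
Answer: 51230569840/11479 ≈ 4.4630e+6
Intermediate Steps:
y(L, U) = (1031 + U)/(L - 6*U) (y(L, U) = (1031 + U)/(-6*U + L) = (1031 + U)/(L - 6*U))
y(2065, -1569) - 1*(-4462982) = (1031 - 1569)/(2065 - 6*(-1569)) - 1*(-4462982) = -538/(2065 + 9414) + 4462982 = -538/11479 + 4462982 = 51230569840/11479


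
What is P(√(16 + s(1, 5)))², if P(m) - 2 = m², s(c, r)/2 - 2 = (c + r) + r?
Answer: 1936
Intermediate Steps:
s(c, r) = 4 + 2*c + 4*r (s(c, r) = 4 + 2*((c + r) + r) = 4 + 2*(c + 2*r) = 4 + (2*c + 4*r) = 4 + 2*c + 4*r)
P(m) = 2 + m²
P(√(16 + s(1, 5)))² = (2 + (√(16 + (4 + 2*1 + 4*5)))²)² = (2 + (√(16 + (4 + 2 + 20)))²)² = (2 + (√(16 + 26))²)² = (2 + (√42)²)² = (2 + 42)² = 44² = 1936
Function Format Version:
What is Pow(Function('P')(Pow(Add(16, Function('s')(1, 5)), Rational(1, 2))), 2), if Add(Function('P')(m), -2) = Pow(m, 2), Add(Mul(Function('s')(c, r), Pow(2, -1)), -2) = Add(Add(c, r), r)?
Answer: 1936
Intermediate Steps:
Function('s')(c, r) = Add(4, Mul(2, c), Mul(4, r)) (Function('s')(c, r) = Add(4, Mul(2, Add(Add(c, r), r))) = Add(4, Mul(2, Add(c, Mul(2, r)))) = Add(4, Add(Mul(2, c), Mul(4, r))) = Add(4, Mul(2, c), Mul(4, r)))
Function('P')(m) = Add(2, Pow(m, 2))
Pow(Function('P')(Pow(Add(16, Function('s')(1, 5)), Rational(1, 2))), 2) = Pow(Add(2, Pow(Pow(Add(16, Add(4, Mul(2, 1), Mul(4, 5))), Rational(1, 2)), 2)), 2) = Pow(Add(2, Pow(Pow(Add(16, Add(4, 2, 20)), Rational(1, 2)), 2)), 2) = Pow(Add(2, Pow(Pow(Add(16, 26), Rational(1, 2)), 2)), 2) = Pow(Add(2, Pow(Pow(42, Rational(1, 2)), 2)), 2) = Pow(Add(2, 42), 2) = Pow(44, 2) = 1936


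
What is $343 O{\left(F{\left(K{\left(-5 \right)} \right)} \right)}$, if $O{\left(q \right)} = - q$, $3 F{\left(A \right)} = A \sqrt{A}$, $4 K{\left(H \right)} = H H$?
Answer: $- \frac{42875}{24} \approx -1786.5$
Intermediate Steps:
$K{\left(H \right)} = \frac{H^{2}}{4}$ ($K{\left(H \right)} = \frac{H H}{4} = \frac{H^{2}}{4}$)
$F{\left(A \right)} = \frac{A^{\frac{3}{2}}}{3}$ ($F{\left(A \right)} = \frac{A \sqrt{A}}{3} = \frac{A^{\frac{3}{2}}}{3}$)
$343 O{\left(F{\left(K{\left(-5 \right)} \right)} \right)} = 343 \left(- \frac{\left(\frac{\left(-5\right)^{2}}{4}\right)^{\frac{3}{2}}}{3}\right) = 343 \left(- \frac{\left(\frac{1}{4} \cdot 25\right)^{\frac{3}{2}}}{3}\right) = 343 \left(- \frac{\left(\frac{25}{4}\right)^{\frac{3}{2}}}{3}\right) = 343 \left(- \frac{125}{3 \cdot 8}\right) = 343 \left(\left(-1\right) \frac{125}{24}\right) = 343 \left(- \frac{125}{24}\right) = - \frac{42875}{24}$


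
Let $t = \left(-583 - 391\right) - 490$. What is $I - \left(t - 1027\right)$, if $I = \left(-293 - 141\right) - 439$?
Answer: $1618$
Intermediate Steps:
$t = -1464$ ($t = -974 - 490 = -1464$)
$I = -873$ ($I = -434 - 439 = -873$)
$I - \left(t - 1027\right) = -873 - \left(-1464 - 1027\right) = -873 - -2491 = -873 + 2491 = 1618$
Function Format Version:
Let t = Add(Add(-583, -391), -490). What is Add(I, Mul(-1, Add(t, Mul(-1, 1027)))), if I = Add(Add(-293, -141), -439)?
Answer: 1618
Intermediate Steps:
t = -1464 (t = Add(-974, -490) = -1464)
I = -873 (I = Add(-434, -439) = -873)
Add(I, Mul(-1, Add(t, Mul(-1, 1027)))) = Add(-873, Mul(-1, Add(-1464, Mul(-1, 1027)))) = Add(-873, Mul(-1, Add(-1464, -1027))) = Add(-873, Mul(-1, -2491)) = Add(-873, 2491) = 1618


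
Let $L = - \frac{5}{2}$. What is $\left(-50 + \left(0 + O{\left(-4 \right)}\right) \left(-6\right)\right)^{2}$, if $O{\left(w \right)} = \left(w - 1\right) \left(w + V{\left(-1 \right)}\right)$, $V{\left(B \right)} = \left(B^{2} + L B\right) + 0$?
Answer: $4225$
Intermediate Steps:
$L = - \frac{5}{2}$ ($L = \left(-5\right) \frac{1}{2} = - \frac{5}{2} \approx -2.5$)
$V{\left(B \right)} = B^{2} - \frac{5 B}{2}$ ($V{\left(B \right)} = \left(B^{2} - \frac{5 B}{2}\right) + 0 = B^{2} - \frac{5 B}{2}$)
$O{\left(w \right)} = \left(-1 + w\right) \left(\frac{7}{2} + w\right)$ ($O{\left(w \right)} = \left(w - 1\right) \left(w + \frac{1}{2} \left(-1\right) \left(-5 + 2 \left(-1\right)\right)\right) = \left(-1 + w\right) \left(w + \frac{1}{2} \left(-1\right) \left(-5 - 2\right)\right) = \left(-1 + w\right) \left(w + \frac{1}{2} \left(-1\right) \left(-7\right)\right) = \left(-1 + w\right) \left(w + \frac{7}{2}\right) = \left(-1 + w\right) \left(\frac{7}{2} + w\right)$)
$\left(-50 + \left(0 + O{\left(-4 \right)}\right) \left(-6\right)\right)^{2} = \left(-50 + \left(0 + \left(- \frac{7}{2} + \left(-4\right)^{2} + \frac{5}{2} \left(-4\right)\right)\right) \left(-6\right)\right)^{2} = \left(-50 + \left(0 - - \frac{5}{2}\right) \left(-6\right)\right)^{2} = \left(-50 + \left(0 + \frac{5}{2}\right) \left(-6\right)\right)^{2} = \left(-50 + \frac{5}{2} \left(-6\right)\right)^{2} = \left(-50 - 15\right)^{2} = \left(-65\right)^{2} = 4225$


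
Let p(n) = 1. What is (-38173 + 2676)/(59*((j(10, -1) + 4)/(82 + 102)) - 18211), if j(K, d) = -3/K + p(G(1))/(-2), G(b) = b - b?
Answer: 371105/190377 ≈ 1.9493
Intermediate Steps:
G(b) = 0
j(K, d) = -½ - 3/K (j(K, d) = -3/K + 1/(-2) = -3/K + 1*(-½) = -3/K - ½ = -½ - 3/K)
(-38173 + 2676)/(59*((j(10, -1) + 4)/(82 + 102)) - 18211) = (-38173 + 2676)/(59*(((½)*(-6 - 1*10)/10 + 4)/(82 + 102)) - 18211) = -35497/(59*(((½)*(⅒)*(-6 - 10) + 4)/184) - 18211) = -35497/(59*(((½)*(⅒)*(-16) + 4)*(1/184)) - 18211) = -35497/(59*((-⅘ + 4)*(1/184)) - 18211) = -35497/(59*((16/5)*(1/184)) - 18211) = -35497/(59*(2/115) - 18211) = -35497/(118/115 - 18211) = -35497/(-2094147/115) = -35497*(-115/2094147) = 371105/190377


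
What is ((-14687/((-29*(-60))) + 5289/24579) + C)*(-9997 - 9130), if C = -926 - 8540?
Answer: 287038581036173/1583980 ≈ 1.8121e+8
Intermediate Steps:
C = -9466
((-14687/((-29*(-60))) + 5289/24579) + C)*(-9997 - 9130) = ((-14687/((-29*(-60))) + 5289/24579) - 9466)*(-9997 - 9130) = ((-14687/1740 + 5289*(1/24579)) - 9466)*(-19127) = ((-14687*1/1740 + 1763/8193) - 9466)*(-19127) = ((-14687/1740 + 1763/8193) - 9466)*(-19127) = (-13029219/1583980 - 9466)*(-19127) = -15006983899/1583980*(-19127) = 287038581036173/1583980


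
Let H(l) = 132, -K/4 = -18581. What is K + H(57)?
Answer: 74456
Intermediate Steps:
K = 74324 (K = -4*(-18581) = 74324)
K + H(57) = 74324 + 132 = 74456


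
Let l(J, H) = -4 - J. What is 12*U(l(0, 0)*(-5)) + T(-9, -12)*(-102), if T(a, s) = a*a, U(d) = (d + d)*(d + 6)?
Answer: 4218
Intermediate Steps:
U(d) = 2*d*(6 + d) (U(d) = (2*d)*(6 + d) = 2*d*(6 + d))
T(a, s) = a²
12*U(l(0, 0)*(-5)) + T(-9, -12)*(-102) = 12*(2*((-4 - 1*0)*(-5))*(6 + (-4 - 1*0)*(-5))) + (-9)²*(-102) = 12*(2*((-4 + 0)*(-5))*(6 + (-4 + 0)*(-5))) + 81*(-102) = 12*(2*(-4*(-5))*(6 - 4*(-5))) - 8262 = 12*(2*20*(6 + 20)) - 8262 = 12*(2*20*26) - 8262 = 12*1040 - 8262 = 12480 - 8262 = 4218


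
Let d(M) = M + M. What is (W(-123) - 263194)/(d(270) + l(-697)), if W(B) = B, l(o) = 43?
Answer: -263317/583 ≈ -451.66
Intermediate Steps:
d(M) = 2*M
(W(-123) - 263194)/(d(270) + l(-697)) = (-123 - 263194)/(2*270 + 43) = -263317/(540 + 43) = -263317/583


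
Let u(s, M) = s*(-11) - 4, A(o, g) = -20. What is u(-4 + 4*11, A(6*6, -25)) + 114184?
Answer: 113740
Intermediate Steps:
u(s, M) = -4 - 11*s (u(s, M) = -11*s - 4 = -4 - 11*s)
u(-4 + 4*11, A(6*6, -25)) + 114184 = (-4 - 11*(-4 + 4*11)) + 114184 = (-4 - 11*(-4 + 44)) + 114184 = (-4 - 11*40) + 114184 = (-4 - 440) + 114184 = -444 + 114184 = 113740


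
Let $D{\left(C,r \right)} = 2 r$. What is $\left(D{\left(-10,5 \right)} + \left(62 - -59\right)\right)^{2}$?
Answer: $17161$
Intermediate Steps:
$\left(D{\left(-10,5 \right)} + \left(62 - -59\right)\right)^{2} = \left(2 \cdot 5 + \left(62 - -59\right)\right)^{2} = \left(10 + \left(62 + 59\right)\right)^{2} = \left(10 + 121\right)^{2} = 131^{2} = 17161$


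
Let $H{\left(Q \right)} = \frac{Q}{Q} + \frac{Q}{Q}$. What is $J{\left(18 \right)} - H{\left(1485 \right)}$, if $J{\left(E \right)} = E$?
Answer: $16$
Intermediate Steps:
$H{\left(Q \right)} = 2$ ($H{\left(Q \right)} = 1 + 1 = 2$)
$J{\left(18 \right)} - H{\left(1485 \right)} = 18 - 2 = 16$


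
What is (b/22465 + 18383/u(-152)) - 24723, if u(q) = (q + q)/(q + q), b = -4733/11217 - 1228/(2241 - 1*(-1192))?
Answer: -1096923150025393/173016268773 ≈ -6340.0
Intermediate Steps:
b = -30022865/38507961 (b = -4733*1/11217 - 1228/(2241 + 1192) = -4733/11217 - 1228/3433 = -30022865/38507961 ≈ -0.77965)
u(q) = 1 (u(q) = (2*q)/((2*q)) = (2*q)*(1/(2*q)) = 1)
(b/22465 + 18383/u(-152)) - 24723 = (-30022865/38507961/22465 + 18383/1) - 24723 = (-30022865/38507961*1/22465 + 18383*1) - 24723 = (-6004573/173016268773 + 18383) - 24723 = 3180558062849486/173016268773 - 24723 = -1096923150025393/173016268773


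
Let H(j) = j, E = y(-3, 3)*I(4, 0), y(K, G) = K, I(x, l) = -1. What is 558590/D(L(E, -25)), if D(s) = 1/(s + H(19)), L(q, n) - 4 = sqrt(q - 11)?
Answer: 12847570 + 1117180*I*sqrt(2) ≈ 1.2848e+7 + 1.5799e+6*I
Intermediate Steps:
E = 3 (E = -3*(-1) = 3)
L(q, n) = 4 + sqrt(-11 + q) (L(q, n) = 4 + sqrt(q - 11) = 4 + sqrt(-11 + q))
D(s) = 1/(19 + s) (D(s) = 1/(s + 19) = 1/(19 + s))
558590/D(L(E, -25)) = 558590/(1/(19 + (4 + sqrt(-11 + 3)))) = 558590/(1/(19 + (4 + sqrt(-8)))) = 558590/(1/(19 + (4 + 2*I*sqrt(2)))) = 558590/(1/(23 + 2*I*sqrt(2))) = 558590*(23 + 2*I*sqrt(2)) = 12847570 + 1117180*I*sqrt(2)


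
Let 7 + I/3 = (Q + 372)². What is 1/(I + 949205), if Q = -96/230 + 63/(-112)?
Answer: 3385600/4611701009387 ≈ 7.3413e-7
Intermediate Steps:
Q = -1803/1840 (Q = -96*1/230 + 63*(-1/112) = -48/115 - 9/16 = -1803/1840 ≈ -0.97989)
I = 1398072561387/3385600 (I = -21 + 3*(-1803/1840 + 372)² = -21 + 3*(682677/1840)² = -21 + 3*(466047886329/3385600) = -21 + 1398143658987/3385600 = 1398072561387/3385600 ≈ 4.1295e+5)
1/(I + 949205) = 1/(1398072561387/3385600 + 949205) = 1/(4611701009387/3385600) = 3385600/4611701009387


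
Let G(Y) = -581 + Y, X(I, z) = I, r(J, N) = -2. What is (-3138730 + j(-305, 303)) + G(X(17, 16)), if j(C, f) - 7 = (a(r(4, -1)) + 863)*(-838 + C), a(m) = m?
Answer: -4123410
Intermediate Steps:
j(C, f) = -721511 + 861*C (j(C, f) = 7 + (-2 + 863)*(-838 + C) = 7 + 861*(-838 + C) = 7 + (-721518 + 861*C) = -721511 + 861*C)
(-3138730 + j(-305, 303)) + G(X(17, 16)) = (-3138730 + (-721511 + 861*(-305))) + (-581 + 17) = (-3138730 + (-721511 - 262605)) - 564 = (-3138730 - 984116) - 564 = -4122846 - 564 = -4123410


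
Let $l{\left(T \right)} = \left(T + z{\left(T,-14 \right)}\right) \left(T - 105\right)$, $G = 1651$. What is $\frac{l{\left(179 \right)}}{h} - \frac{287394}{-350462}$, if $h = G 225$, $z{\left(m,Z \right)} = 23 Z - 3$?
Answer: $\frac{51486647351}{65093935725} \approx 0.79096$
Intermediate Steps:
$z{\left(m,Z \right)} = -3 + 23 Z$
$l{\left(T \right)} = \left(-325 + T\right) \left(-105 + T\right)$ ($l{\left(T \right)} = \left(T + \left(-3 + 23 \left(-14\right)\right)\right) \left(T - 105\right) = \left(T - 325\right) \left(-105 + T\right) = \left(-325 + T\right) \left(-105 + T\right)$)
$h = 371475$ ($h = 1651 \cdot 225 = 371475$)
$\frac{l{\left(179 \right)}}{h} - \frac{287394}{-350462} = \frac{34125 + 179^{2} - 76970}{371475} - \frac{287394}{-350462} = \left(34125 + 32041 - 76970\right) \frac{1}{371475} - - \frac{143697}{175231} = \left(-10804\right) \frac{1}{371475} + \frac{143697}{175231} = - \frac{10804}{371475} + \frac{143697}{175231} = \frac{51486647351}{65093935725}$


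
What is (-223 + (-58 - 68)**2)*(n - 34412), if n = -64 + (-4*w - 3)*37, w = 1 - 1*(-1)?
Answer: -546023599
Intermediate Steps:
w = 2 (w = 1 + 1 = 2)
n = -471 (n = -64 + (-4*2 - 3)*37 = -64 + (-8 - 3)*37 = -64 - 11*37 = -64 - 407 = -471)
(-223 + (-58 - 68)**2)*(n - 34412) = (-223 + (-58 - 68)**2)*(-471 - 34412) = (-223 + (-126)**2)*(-34883) = (-223 + 15876)*(-34883) = 15653*(-34883) = -546023599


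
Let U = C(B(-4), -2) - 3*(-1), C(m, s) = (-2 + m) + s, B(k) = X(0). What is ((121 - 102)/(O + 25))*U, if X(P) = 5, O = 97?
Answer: 38/61 ≈ 0.62295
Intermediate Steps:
B(k) = 5
C(m, s) = -2 + m + s
U = 4 (U = (-2 + 5 - 2) - 3*(-1) = 1 + 3 = 4)
((121 - 102)/(O + 25))*U = ((121 - 102)/(97 + 25))*4 = (19/122)*4 = 38/61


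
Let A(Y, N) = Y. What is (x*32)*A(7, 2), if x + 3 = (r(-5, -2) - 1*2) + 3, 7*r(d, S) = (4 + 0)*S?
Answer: -704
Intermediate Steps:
r(d, S) = 4*S/7 (r(d, S) = ((4 + 0)*S)/7 = (4*S)/7 = 4*S/7)
x = -22/7 (x = -3 + (((4/7)*(-2) - 1*2) + 3) = -3 + ((-8/7 - 2) + 3) = -3 + (-22/7 + 3) = -3 - ⅐ = -22/7 ≈ -3.1429)
(x*32)*A(7, 2) = -22/7*32*7 = -704/7*7 = -704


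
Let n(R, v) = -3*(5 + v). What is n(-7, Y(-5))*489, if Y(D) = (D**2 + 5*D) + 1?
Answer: -8802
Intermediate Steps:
Y(D) = 1 + D**2 + 5*D
n(R, v) = -15 - 3*v
n(-7, Y(-5))*489 = (-15 - 3*(1 + (-5)**2 + 5*(-5)))*489 = (-15 - 3*(1 + 25 - 25))*489 = (-15 - 3*1)*489 = (-15 - 3)*489 = -18*489 = -8802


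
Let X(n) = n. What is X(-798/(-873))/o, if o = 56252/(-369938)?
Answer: -3514411/584619 ≈ -6.0115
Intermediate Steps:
o = -28126/184969 (o = 56252*(-1/369938) = -28126/184969 ≈ -0.15206)
X(-798/(-873))/o = (-798/(-873))/(-28126/184969) = -798*(-1/873)*(-184969/28126) = (266/291)*(-184969/28126) = -3514411/584619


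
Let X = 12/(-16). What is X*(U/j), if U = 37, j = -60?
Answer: 37/80 ≈ 0.46250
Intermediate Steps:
X = -¾ (X = 12*(-1/16) = -¾ ≈ -0.75000)
X*(U/j) = -111/(4*(-60)) = -111*(-1)/(4*60) = -¾*(-37/60) = 37/80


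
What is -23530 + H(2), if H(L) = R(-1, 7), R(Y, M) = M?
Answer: -23523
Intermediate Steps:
H(L) = 7
-23530 + H(2) = -23530 + 7 = -23523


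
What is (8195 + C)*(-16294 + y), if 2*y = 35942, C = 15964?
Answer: 40514643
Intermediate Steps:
y = 17971 (y = (½)*35942 = 17971)
(8195 + C)*(-16294 + y) = (8195 + 15964)*(-16294 + 17971) = 24159*1677 = 40514643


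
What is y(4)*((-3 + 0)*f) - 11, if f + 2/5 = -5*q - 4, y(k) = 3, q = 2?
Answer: 593/5 ≈ 118.60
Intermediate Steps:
f = -72/5 (f = -2/5 + (-5*2 - 4) = -2/5 + (-10 - 4) = -2/5 - 14 = -72/5 ≈ -14.400)
y(4)*((-3 + 0)*f) - 11 = 3*((-3 + 0)*(-72/5)) - 11 = 3*(-3*(-72/5)) - 11 = 3*(216/5) - 11 = 648/5 - 11 = 593/5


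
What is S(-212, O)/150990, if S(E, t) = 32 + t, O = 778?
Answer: 27/5033 ≈ 0.0053646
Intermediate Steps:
S(-212, O)/150990 = (32 + 778)/150990 = 810*(1/150990) = 27/5033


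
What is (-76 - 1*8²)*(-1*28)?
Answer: 3920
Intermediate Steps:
(-76 - 1*8²)*(-1*28) = (-76 - 1*64)*(-28) = (-76 - 64)*(-28) = -140*(-28) = 3920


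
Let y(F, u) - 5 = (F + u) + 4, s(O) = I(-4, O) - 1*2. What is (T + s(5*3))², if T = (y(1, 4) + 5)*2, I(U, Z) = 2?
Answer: 1444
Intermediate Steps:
s(O) = 0 (s(O) = 2 - 1*2 = 2 - 2 = 0)
y(F, u) = 9 + F + u (y(F, u) = 5 + ((F + u) + 4) = 5 + (4 + F + u) = 9 + F + u)
T = 38 (T = ((9 + 1 + 4) + 5)*2 = (14 + 5)*2 = 19*2 = 38)
(T + s(5*3))² = (38 + 0)² = 38² = 1444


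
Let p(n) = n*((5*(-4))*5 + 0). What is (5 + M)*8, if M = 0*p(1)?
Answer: 40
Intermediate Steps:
p(n) = -100*n (p(n) = n*(-20*5 + 0) = n*(-100 + 0) = n*(-100) = -100*n)
M = 0 (M = 0*(-100*1) = 0*(-100) = 0)
(5 + M)*8 = (5 + 0)*8 = 5*8 = 40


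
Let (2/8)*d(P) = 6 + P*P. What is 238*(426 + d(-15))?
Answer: 321300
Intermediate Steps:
d(P) = 24 + 4*P² (d(P) = 4*(6 + P*P) = 4*(6 + P²) = 24 + 4*P²)
238*(426 + d(-15)) = 238*(426 + (24 + 4*(-15)²)) = 238*(426 + (24 + 4*225)) = 238*(426 + (24 + 900)) = 238*(426 + 924) = 238*1350 = 321300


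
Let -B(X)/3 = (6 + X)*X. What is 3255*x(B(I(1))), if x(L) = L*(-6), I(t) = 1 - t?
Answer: 0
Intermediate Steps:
B(X) = -3*X*(6 + X) (B(X) = -3*(6 + X)*X = -3*X*(6 + X))
x(L) = -6*L
3255*x(B(I(1))) = 3255*(-(-18)*(1 - 1*1)*(6 + (1 - 1*1))) = 3255*(-(-18)*(1 - 1)*(6 + (1 - 1))) = 3255*(-(-18)*0*(6 + 0)) = 3255*(-(-18)*0*6) = 3255*(-6*0) = 3255*0 = 0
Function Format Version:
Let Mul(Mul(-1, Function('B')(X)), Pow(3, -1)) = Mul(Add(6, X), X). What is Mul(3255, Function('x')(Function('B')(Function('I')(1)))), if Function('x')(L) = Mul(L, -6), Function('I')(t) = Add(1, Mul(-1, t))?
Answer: 0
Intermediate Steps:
Function('B')(X) = Mul(-3, X, Add(6, X)) (Function('B')(X) = Mul(-3, Mul(Add(6, X), X)) = Mul(-3, Mul(X, Add(6, X))) = Mul(-3, X, Add(6, X)))
Function('x')(L) = Mul(-6, L)
Mul(3255, Function('x')(Function('B')(Function('I')(1)))) = Mul(3255, Mul(-6, Mul(-3, Add(1, Mul(-1, 1)), Add(6, Add(1, Mul(-1, 1)))))) = Mul(3255, Mul(-6, Mul(-3, Add(1, -1), Add(6, Add(1, -1))))) = Mul(3255, Mul(-6, Mul(-3, 0, Add(6, 0)))) = Mul(3255, Mul(-6, Mul(-3, 0, 6))) = Mul(3255, Mul(-6, 0)) = Mul(3255, 0) = 0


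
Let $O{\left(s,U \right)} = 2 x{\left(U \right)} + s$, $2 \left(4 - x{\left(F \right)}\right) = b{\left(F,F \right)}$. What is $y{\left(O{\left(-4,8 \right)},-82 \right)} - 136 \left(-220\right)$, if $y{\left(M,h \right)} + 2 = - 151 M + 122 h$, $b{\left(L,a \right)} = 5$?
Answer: $20065$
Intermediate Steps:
$x{\left(F \right)} = \frac{3}{2}$ ($x{\left(F \right)} = 4 - \frac{5}{2} = \frac{3}{2}$)
$O{\left(s,U \right)} = 3 + s$ ($O{\left(s,U \right)} = 2 \cdot \frac{3}{2} + s = 3 + s$)
$y{\left(M,h \right)} = -2 - 151 M + 122 h$ ($y{\left(M,h \right)} = -2 - \left(- 122 h + 151 M\right) = -2 - 151 M + 122 h$)
$y{\left(O{\left(-4,8 \right)},-82 \right)} - 136 \left(-220\right) = \left(-2 - 151 \left(3 - 4\right) + 122 \left(-82\right)\right) - 136 \left(-220\right) = \left(-2 - -151 - 10004\right) - -29920 = \left(-2 + 151 - 10004\right) + 29920 = -9855 + 29920 = 20065$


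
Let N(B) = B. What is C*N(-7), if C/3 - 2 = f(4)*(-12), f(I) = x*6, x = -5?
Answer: -7602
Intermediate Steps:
f(I) = -30 (f(I) = -5*6 = -30)
C = 1086 (C = 6 + 3*(-30*(-12)) = 6 + 3*360 = 6 + 1080 = 1086)
C*N(-7) = 1086*(-7) = -7602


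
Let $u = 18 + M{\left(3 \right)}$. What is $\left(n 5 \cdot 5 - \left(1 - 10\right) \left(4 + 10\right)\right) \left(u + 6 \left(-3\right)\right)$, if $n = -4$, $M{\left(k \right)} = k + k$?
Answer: $156$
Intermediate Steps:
$M{\left(k \right)} = 2 k$
$u = 24$ ($u = 18 + 2 \cdot 3 = 18 + 6 = 24$)
$\left(n 5 \cdot 5 - \left(1 - 10\right) \left(4 + 10\right)\right) \left(u + 6 \left(-3\right)\right) = \left(\left(-4\right) 5 \cdot 5 - \left(1 - 10\right) \left(4 + 10\right)\right) \left(24 + 6 \left(-3\right)\right) = \left(\left(-20\right) 5 - \left(-9\right) 14\right) \left(24 - 18\right) = \left(-100 - -126\right) 6 = \left(-100 + 126\right) 6 = 26 \cdot 6 = 156$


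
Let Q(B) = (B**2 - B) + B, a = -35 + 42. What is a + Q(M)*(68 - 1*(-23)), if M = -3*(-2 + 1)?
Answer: 826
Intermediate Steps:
a = 7
M = 3 (M = -3*(-1) = 3)
Q(B) = B**2
a + Q(M)*(68 - 1*(-23)) = 7 + 3**2*(68 - 1*(-23)) = 7 + 9*(68 + 23) = 7 + 9*91 = 7 + 819 = 826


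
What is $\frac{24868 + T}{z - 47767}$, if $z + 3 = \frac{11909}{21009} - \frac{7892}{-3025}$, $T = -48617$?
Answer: $\frac{1509301791525}{3035687960497} \approx 0.49719$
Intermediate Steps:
$z = \frac{11171078}{63552225}$ ($z = -3 + \left(\frac{11909}{21009} - \frac{7892}{-3025}\right) = -3 + \left(11909 \cdot \frac{1}{21009} - - \frac{7892}{3025}\right) = -3 + \left(\frac{11909}{21009} + \frac{7892}{3025}\right) = -3 + \frac{201827753}{63552225} = \frac{11171078}{63552225} \approx 0.17578$)
$\frac{24868 + T}{z - 47767} = \frac{24868 - 48617}{\frac{11171078}{63552225} - 47767} = - \frac{23749}{- \frac{3035687960497}{63552225}} = \left(-23749\right) \left(- \frac{63552225}{3035687960497}\right) = \frac{1509301791525}{3035687960497}$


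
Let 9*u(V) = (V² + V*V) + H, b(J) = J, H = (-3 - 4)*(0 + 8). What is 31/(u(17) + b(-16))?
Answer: 31/42 ≈ 0.73810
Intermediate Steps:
H = -56 (H = -7*8 = -56)
u(V) = -56/9 + 2*V²/9 (u(V) = ((V² + V*V) - 56)/9 = ((V² + V²) - 56)/9 = (2*V² - 56)/9 = (-56 + 2*V²)/9 = -56/9 + 2*V²/9)
31/(u(17) + b(-16)) = 31/((-56/9 + (2/9)*17²) - 16) = 31/((-56/9 + (2/9)*289) - 16) = 31/((-56/9 + 578/9) - 16) = 31/(58 - 16) = 31/42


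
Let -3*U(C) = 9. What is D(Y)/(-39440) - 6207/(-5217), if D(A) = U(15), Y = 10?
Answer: 81606577/68586160 ≈ 1.1898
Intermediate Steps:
U(C) = -3 (U(C) = -1/3*9 = -3)
D(A) = -3
D(Y)/(-39440) - 6207/(-5217) = -3/(-39440) - 6207/(-5217) = -3*(-1/39440) - 6207*(-1/5217) = 3/39440 + 2069/1739 = 81606577/68586160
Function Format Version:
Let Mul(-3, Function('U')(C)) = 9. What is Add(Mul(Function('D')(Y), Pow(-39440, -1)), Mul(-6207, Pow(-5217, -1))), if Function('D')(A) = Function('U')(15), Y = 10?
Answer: Rational(81606577, 68586160) ≈ 1.1898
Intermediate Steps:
Function('U')(C) = -3 (Function('U')(C) = Mul(Rational(-1, 3), 9) = -3)
Function('D')(A) = -3
Add(Mul(Function('D')(Y), Pow(-39440, -1)), Mul(-6207, Pow(-5217, -1))) = Add(Mul(-3, Pow(-39440, -1)), Mul(-6207, Pow(-5217, -1))) = Add(Mul(-3, Rational(-1, 39440)), Mul(-6207, Rational(-1, 5217))) = Add(Rational(3, 39440), Rational(2069, 1739)) = Rational(81606577, 68586160)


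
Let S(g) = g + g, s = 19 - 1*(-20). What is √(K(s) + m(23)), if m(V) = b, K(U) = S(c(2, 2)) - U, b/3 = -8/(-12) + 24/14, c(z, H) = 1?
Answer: I*√1463/7 ≈ 5.4642*I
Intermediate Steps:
s = 39 (s = 19 + 20 = 39)
S(g) = 2*g
b = 50/7 (b = 3*(-8/(-12) + 24/14) = 3*(-8*(-1/12) + 24*(1/14)) = 3*(⅔ + 12/7) = 3*(50/21) = 50/7 ≈ 7.1429)
K(U) = 2 - U (K(U) = 2*1 - U = 2 - U)
m(V) = 50/7
√(K(s) + m(23)) = √((2 - 1*39) + 50/7) = √((2 - 39) + 50/7) = √(-37 + 50/7) = √(-209/7) = I*√1463/7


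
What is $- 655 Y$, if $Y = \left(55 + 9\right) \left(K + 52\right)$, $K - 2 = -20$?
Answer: $-1425280$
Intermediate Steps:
$K = -18$ ($K = 2 - 20 = -18$)
$Y = 2176$ ($Y = \left(55 + 9\right) \left(-18 + 52\right) = 64 \cdot 34 = 2176$)
$- 655 Y = \left(-655\right) 2176 = -1425280$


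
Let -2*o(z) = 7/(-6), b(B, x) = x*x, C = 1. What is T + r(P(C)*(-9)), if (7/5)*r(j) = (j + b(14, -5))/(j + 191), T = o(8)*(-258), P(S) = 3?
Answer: -43196/287 ≈ -150.51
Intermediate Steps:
b(B, x) = x**2
o(z) = 7/12 (o(z) = -7/(2*(-6)) = -7*(-1)/(2*6) = -1/2*(-7/6) = 7/12)
T = -301/2 (T = (7/12)*(-258) = -301/2 ≈ -150.50)
r(j) = 5*(25 + j)/(7*(191 + j)) (r(j) = 5*((j + (-5)**2)/(j + 191))/7 = 5*((j + 25)/(191 + j))/7 = 5*((25 + j)/(191 + j))/7 = 5*(25 + j)/(7*(191 + j)))
T + r(P(C)*(-9)) = -301/2 + 5*(25 + 3*(-9))/(7*(191 + 3*(-9))) = -301/2 + 5*(25 - 27)/(7*(191 - 27)) = -301/2 + (5/7)*(-2)/164 = -301/2 + (5/7)*(1/164)*(-2) = -301/2 - 5/574 = -43196/287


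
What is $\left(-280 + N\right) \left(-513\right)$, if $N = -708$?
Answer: $506844$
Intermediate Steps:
$\left(-280 + N\right) \left(-513\right) = \left(-280 - 708\right) \left(-513\right) = \left(-988\right) \left(-513\right) = 506844$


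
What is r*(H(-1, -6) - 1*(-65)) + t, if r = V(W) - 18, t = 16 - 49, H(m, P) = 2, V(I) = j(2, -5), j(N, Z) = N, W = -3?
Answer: -1105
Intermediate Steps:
V(I) = 2
t = -33
r = -16 (r = 2 - 18 = -16)
r*(H(-1, -6) - 1*(-65)) + t = -16*(2 - 1*(-65)) - 33 = -16*(2 + 65) - 33 = -16*67 - 33 = -1072 - 33 = -1105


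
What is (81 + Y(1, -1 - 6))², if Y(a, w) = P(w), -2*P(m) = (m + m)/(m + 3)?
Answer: 100489/16 ≈ 6280.6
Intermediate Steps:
P(m) = -m/(3 + m) (P(m) = -(m + m)/(2*(m + 3)) = -2*m/(2*(3 + m)) = -m/(3 + m))
Y(a, w) = -w/(3 + w)
(81 + Y(1, -1 - 6))² = (81 - (-1 - 6)/(3 + (-1 - 6)))² = (81 - 1*(-7)/(3 - 7))² = (81 - 1*(-7)/(-4))² = (81 - 1*(-7)*(-¼))² = (81 - 7/4)² = (317/4)² = 100489/16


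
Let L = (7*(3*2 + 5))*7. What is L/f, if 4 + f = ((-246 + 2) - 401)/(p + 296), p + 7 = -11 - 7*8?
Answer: -5698/73 ≈ -78.055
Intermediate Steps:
p = -74 (p = -7 + (-11 - 7*8) = -7 + (-11 - 56) = -7 - 67 = -74)
f = -511/74 (f = -4 + ((-246 + 2) - 401)/(-74 + 296) = -4 + (-244 - 401)/222 = -4 - 645*1/222 = -4 - 215/74 = -511/74 ≈ -6.9054)
L = 539 (L = (7*(6 + 5))*7 = (7*11)*7 = 77*7 = 539)
L/f = 539/(-511/74) = 539*(-74/511) = -5698/73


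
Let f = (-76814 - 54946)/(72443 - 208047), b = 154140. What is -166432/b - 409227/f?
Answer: -1697159704811/4029660 ≈ -4.2117e+5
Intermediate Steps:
f = 32940/33901 (f = -131760/(-135604) = -131760*(-1/135604) = 32940/33901 ≈ 0.97165)
-166432/b - 409227/f = -166432/154140 - 409227/32940/33901 = -166432*1/154140 - 409227*33901/32940 = -5944/5505 - 4624401509/10980 = -1697159704811/4029660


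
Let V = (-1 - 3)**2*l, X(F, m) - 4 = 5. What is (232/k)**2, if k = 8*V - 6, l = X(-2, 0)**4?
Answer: 13456/176316849801 ≈ 7.6317e-8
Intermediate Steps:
X(F, m) = 9 (X(F, m) = 4 + 5 = 9)
l = 6561 (l = 9**4 = 6561)
V = 104976 (V = (-1 - 3)**2*6561 = (-4)**2*6561 = 16*6561 = 104976)
k = 839802 (k = 8*104976 - 6 = 839808 - 6 = 839802)
(232/k)**2 = (232/839802)**2 = (232*(1/839802))**2 = (116/419901)**2 = 13456/176316849801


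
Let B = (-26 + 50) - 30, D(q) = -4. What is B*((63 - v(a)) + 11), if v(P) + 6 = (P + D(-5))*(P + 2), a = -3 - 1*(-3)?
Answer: -528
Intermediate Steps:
a = 0 (a = -3 + 3 = 0)
v(P) = -6 + (-4 + P)*(2 + P) (v(P) = -6 + (P - 4)*(P + 2) = -6 + (-4 + P)*(2 + P))
B = -6 (B = 24 - 30 = -6)
B*((63 - v(a)) + 11) = -6*((63 - (-14 + 0² - 2*0)) + 11) = -6*((63 - (-14 + 0 + 0)) + 11) = -6*((63 - 1*(-14)) + 11) = -6*((63 + 14) + 11) = -6*(77 + 11) = -6*88 = -528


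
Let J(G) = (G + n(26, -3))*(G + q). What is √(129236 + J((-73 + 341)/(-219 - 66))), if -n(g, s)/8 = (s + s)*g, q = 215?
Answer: 4*√2011238374/285 ≈ 629.43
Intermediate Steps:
n(g, s) = -16*g*s (n(g, s) = -8*(s + s)*g = -8*2*s*g = -16*g*s)
J(G) = (215 + G)*(1248 + G) (J(G) = (G - 16*26*(-3))*(G + 215) = (G + 1248)*(215 + G) = (1248 + G)*(215 + G) = (215 + G)*(1248 + G))
√(129236 + J((-73 + 341)/(-219 - 66))) = √(129236 + (268320 + ((-73 + 341)/(-219 - 66))² + 1463*((-73 + 341)/(-219 - 66)))) = √(129236 + (268320 + (268/(-285))² + 1463*(268/(-285)))) = √(129236 + (268320 + (268*(-1/285))² + 1463*(268*(-1/285)))) = √(129236 + (268320 + (-268/285)² + 1463*(-268/285))) = √(129236 + (268320 + 71824/81225 - 20636/15)) = √(129236 + 21682619884/81225) = √(32179813984/81225) = 4*√2011238374/285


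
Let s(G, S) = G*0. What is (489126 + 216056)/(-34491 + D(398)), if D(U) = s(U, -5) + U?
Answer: -705182/34093 ≈ -20.684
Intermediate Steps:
s(G, S) = 0
D(U) = U (D(U) = 0 + U = U)
(489126 + 216056)/(-34491 + D(398)) = (489126 + 216056)/(-34491 + 398) = 705182/(-34093) = 705182*(-1/34093) = -705182/34093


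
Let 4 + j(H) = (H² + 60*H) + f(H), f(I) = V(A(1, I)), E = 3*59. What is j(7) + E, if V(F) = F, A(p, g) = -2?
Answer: 640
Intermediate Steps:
E = 177
f(I) = -2
j(H) = -6 + H² + 60*H (j(H) = -4 + ((H² + 60*H) - 2) = -4 + (-2 + H² + 60*H) = -6 + H² + 60*H)
j(7) + E = (-6 + 7² + 60*7) + 177 = (-6 + 49 + 420) + 177 = 463 + 177 = 640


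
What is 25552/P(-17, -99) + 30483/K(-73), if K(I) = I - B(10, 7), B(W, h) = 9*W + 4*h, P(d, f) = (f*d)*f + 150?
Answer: -5079293993/31795197 ≈ -159.75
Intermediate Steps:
P(d, f) = 150 + d*f**2 (P(d, f) = (d*f)*f + 150 = d*f**2 + 150 = 150 + d*f**2)
B(W, h) = 4*h + 9*W
K(I) = -118 + I (K(I) = I - (4*7 + 9*10) = I - (28 + 90) = I - 1*118 = I - 118 = -118 + I)
25552/P(-17, -99) + 30483/K(-73) = 25552/(150 - 17*(-99)**2) + 30483/(-118 - 73) = 25552/(150 - 17*9801) + 30483/(-191) = 25552/(150 - 166617) + 30483*(-1/191) = 25552/(-166467) - 30483/191 = 25552*(-1/166467) - 30483/191 = -25552/166467 - 30483/191 = -5079293993/31795197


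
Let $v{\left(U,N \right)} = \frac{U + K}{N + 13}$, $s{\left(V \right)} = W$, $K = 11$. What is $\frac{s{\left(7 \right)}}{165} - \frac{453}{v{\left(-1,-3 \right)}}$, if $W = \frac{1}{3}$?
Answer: $- \frac{224234}{495} \approx -453.0$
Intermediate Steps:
$W = \frac{1}{3} \approx 0.33333$
$s{\left(V \right)} = \frac{1}{3}$
$v{\left(U,N \right)} = \frac{11 + U}{13 + N}$ ($v{\left(U,N \right)} = \frac{U + 11}{N + 13} = \frac{11 + U}{13 + N}$)
$\frac{s{\left(7 \right)}}{165} - \frac{453}{v{\left(-1,-3 \right)}} = \frac{1}{3 \cdot 165} - \frac{453}{\frac{1}{13 - 3} \left(11 - 1\right)} = \frac{1}{3} \cdot \frac{1}{165} - \frac{453}{\frac{1}{10} \cdot 10} = \frac{1}{495} - \frac{453}{\frac{1}{10} \cdot 10} = \frac{1}{495} - \frac{453}{1} = \frac{1}{495} - 453 = - \frac{224234}{495}$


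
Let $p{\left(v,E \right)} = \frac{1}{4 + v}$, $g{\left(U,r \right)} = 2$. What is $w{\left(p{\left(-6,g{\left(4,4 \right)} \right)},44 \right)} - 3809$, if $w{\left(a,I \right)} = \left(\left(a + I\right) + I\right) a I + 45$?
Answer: $-5689$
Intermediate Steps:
$w{\left(a,I \right)} = 45 + I a \left(a + 2 I\right)$ ($w{\left(a,I \right)} = \left(\left(I + a\right) + I\right) a I + 45 = \left(a + 2 I\right) a I + 45 = a \left(a + 2 I\right) I + 45 = I a \left(a + 2 I\right) + 45 = 45 + I a \left(a + 2 I\right)$)
$w{\left(p{\left(-6,g{\left(4,4 \right)} \right)},44 \right)} - 3809 = \left(45 + 44 \left(\frac{1}{4 - 6}\right)^{2} + \frac{2 \cdot 44^{2}}{4 - 6}\right) - 3809 = \left(45 + 44 \left(\frac{1}{-2}\right)^{2} + 2 \frac{1}{-2} \cdot 1936\right) - 3809 = \left(45 + 44 \left(- \frac{1}{2}\right)^{2} + 2 \left(- \frac{1}{2}\right) 1936\right) - 3809 = \left(45 + 44 \cdot \frac{1}{4} - 1936\right) - 3809 = \left(45 + 11 - 1936\right) - 3809 = -1880 - 3809 = -5689$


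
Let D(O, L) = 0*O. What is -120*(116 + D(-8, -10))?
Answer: -13920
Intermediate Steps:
D(O, L) = 0
-120*(116 + D(-8, -10)) = -120*(116 + 0) = -120*116 = -13920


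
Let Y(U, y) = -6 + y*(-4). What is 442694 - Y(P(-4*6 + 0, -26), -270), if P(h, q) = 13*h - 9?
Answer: 441620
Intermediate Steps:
P(h, q) = -9 + 13*h
Y(U, y) = -6 - 4*y
442694 - Y(P(-4*6 + 0, -26), -270) = 442694 - (-6 - 4*(-270)) = 442694 - (-6 + 1080) = 442694 - 1*1074 = 442694 - 1074 = 441620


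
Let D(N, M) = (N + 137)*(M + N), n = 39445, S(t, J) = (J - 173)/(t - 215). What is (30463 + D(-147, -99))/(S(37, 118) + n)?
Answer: 5860294/7021265 ≈ 0.83465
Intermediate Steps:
S(t, J) = (-173 + J)/(-215 + t)
D(N, M) = (137 + N)*(M + N)
(30463 + D(-147, -99))/(S(37, 118) + n) = (30463 + ((-147)² + 137*(-99) + 137*(-147) - 99*(-147)))/((-173 + 118)/(-215 + 37) + 39445) = (30463 + (21609 - 13563 - 20139 + 14553))/(-55/(-178) + 39445) = (30463 + 2460)/(-1/178*(-55) + 39445) = 32923/(55/178 + 39445) = 32923/(7021265/178) = 32923*(178/7021265) = 5860294/7021265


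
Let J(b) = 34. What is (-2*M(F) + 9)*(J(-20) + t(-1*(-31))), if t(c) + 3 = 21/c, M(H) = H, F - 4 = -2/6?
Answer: 4910/93 ≈ 52.796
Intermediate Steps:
F = 11/3 (F = 4 - 2/6 = 4 - 2*1/6 = 4 - 1/3 = 11/3 ≈ 3.6667)
t(c) = -3 + 21/c
(-2*M(F) + 9)*(J(-20) + t(-1*(-31))) = (-2*11/3 + 9)*(34 + (-3 + 21/((-1*(-31))))) = (-22/3 + 9)*(34 + (-3 + 21/31)) = 5*(34 + (-3 + 21*(1/31)))/3 = 5*(34 + (-3 + 21/31))/3 = 5*(34 - 72/31)/3 = (5/3)*(982/31) = 4910/93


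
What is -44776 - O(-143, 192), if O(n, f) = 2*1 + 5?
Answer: -44783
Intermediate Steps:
O(n, f) = 7 (O(n, f) = 2 + 5 = 7)
-44776 - O(-143, 192) = -44776 - 1*7 = -44776 - 7 = -44783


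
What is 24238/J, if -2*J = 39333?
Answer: -48476/39333 ≈ -1.2325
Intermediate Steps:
J = -39333/2 (J = -½*39333 = -39333/2 ≈ -19667.)
24238/J = 24238/(-39333/2) = 24238*(-2/39333) = -48476/39333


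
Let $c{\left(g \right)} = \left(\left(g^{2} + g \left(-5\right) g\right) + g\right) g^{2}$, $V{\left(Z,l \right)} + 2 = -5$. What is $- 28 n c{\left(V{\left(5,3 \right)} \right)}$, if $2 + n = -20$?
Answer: $-6127352$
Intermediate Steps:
$V{\left(Z,l \right)} = -7$ ($V{\left(Z,l \right)} = -2 - 5 = -7$)
$n = -22$ ($n = -2 - 20 = -22$)
$c{\left(g \right)} = g^{2} \left(g - 4 g^{2}\right)$ ($c{\left(g \right)} = \left(\left(g^{2} + - 5 g g\right) + g\right) g^{2} = \left(\left(g^{2} - 5 g^{2}\right) + g\right) g^{2} = \left(- 4 g^{2} + g\right) g^{2} = \left(g - 4 g^{2}\right) g^{2} = g^{2} \left(g - 4 g^{2}\right)$)
$- 28 n c{\left(V{\left(5,3 \right)} \right)} = \left(-28\right) \left(-22\right) \left(-7\right)^{3} \left(1 - -28\right) = 616 \left(- 343 \left(1 + 28\right)\right) = 616 \left(\left(-343\right) 29\right) = 616 \left(-9947\right) = -6127352$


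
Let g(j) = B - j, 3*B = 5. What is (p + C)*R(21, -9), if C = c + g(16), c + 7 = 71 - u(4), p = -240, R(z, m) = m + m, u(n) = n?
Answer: 3498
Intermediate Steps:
B = 5/3 (B = (1/3)*5 = 5/3 ≈ 1.6667)
R(z, m) = 2*m
g(j) = 5/3 - j
c = 60 (c = -7 + (71 - 1*4) = -7 + (71 - 4) = -7 + 67 = 60)
C = 137/3 (C = 60 + (5/3 - 1*16) = 60 + (5/3 - 16) = 60 - 43/3 = 137/3 ≈ 45.667)
(p + C)*R(21, -9) = (-240 + 137/3)*(2*(-9)) = -583/3*(-18) = 3498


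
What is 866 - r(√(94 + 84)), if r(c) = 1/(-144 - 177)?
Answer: 277987/321 ≈ 866.00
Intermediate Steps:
r(c) = -1/321 (r(c) = 1/(-321) = -1/321)
866 - r(√(94 + 84)) = 866 - 1*(-1/321) = 866 + 1/321 = 277987/321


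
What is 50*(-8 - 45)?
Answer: -2650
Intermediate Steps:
50*(-8 - 45) = 50*(-53) = -2650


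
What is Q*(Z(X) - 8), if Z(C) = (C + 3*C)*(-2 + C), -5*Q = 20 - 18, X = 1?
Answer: 24/5 ≈ 4.8000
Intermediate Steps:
Q = -⅖ (Q = -(20 - 18)/5 = -⅕*2 = -⅖ ≈ -0.40000)
Z(C) = 4*C*(-2 + C) (Z(C) = (4*C)*(-2 + C) = 4*C*(-2 + C))
Q*(Z(X) - 8) = -2*(4*1*(-2 + 1) - 8)/5 = -2*(4*1*(-1) - 8)/5 = -2*(-4 - 8)/5 = -⅖*(-12) = 24/5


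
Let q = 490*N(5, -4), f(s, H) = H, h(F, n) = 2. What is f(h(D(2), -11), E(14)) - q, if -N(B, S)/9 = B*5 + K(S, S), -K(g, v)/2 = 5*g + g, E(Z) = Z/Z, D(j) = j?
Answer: 321931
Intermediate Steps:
E(Z) = 1
K(g, v) = -12*g (K(g, v) = -2*(5*g + g) = -12*g)
N(B, S) = -45*B + 108*S (N(B, S) = -9*(B*5 - 12*S) = -9*(5*B - 12*S) = -9*(-12*S + 5*B) = -45*B + 108*S)
q = -321930 (q = 490*(-45*5 + 108*(-4)) = 490*(-225 - 432) = 490*(-657) = -321930)
f(h(D(2), -11), E(14)) - q = 1 - 1*(-321930) = 1 + 321930 = 321931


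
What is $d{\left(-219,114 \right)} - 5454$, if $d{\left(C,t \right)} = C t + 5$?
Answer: $-30415$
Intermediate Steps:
$d{\left(C,t \right)} = 5 + C t$
$d{\left(-219,114 \right)} - 5454 = \left(5 - 24966\right) - 5454 = -24961 - 5454 = -30415$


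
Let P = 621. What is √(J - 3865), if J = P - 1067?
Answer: 3*I*√479 ≈ 65.658*I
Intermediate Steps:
J = -446 (J = 621 - 1067 = -446)
√(J - 3865) = √(-446 - 3865) = √(-4311) = 3*I*√479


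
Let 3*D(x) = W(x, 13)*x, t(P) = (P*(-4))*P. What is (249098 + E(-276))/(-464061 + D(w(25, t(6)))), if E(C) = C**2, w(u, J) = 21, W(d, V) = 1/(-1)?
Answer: -162637/232034 ≈ -0.70092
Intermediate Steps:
W(d, V) = -1
t(P) = -4*P**2 (t(P) = (-4*P)*P = -4*P**2)
D(x) = -x/3 (D(x) = (-x)/3 = -x/3)
(249098 + E(-276))/(-464061 + D(w(25, t(6)))) = (249098 + (-276)**2)/(-464061 - 1/3*21) = (249098 + 76176)/(-464061 - 7) = 325274/(-464068) = 325274*(-1/464068) = -162637/232034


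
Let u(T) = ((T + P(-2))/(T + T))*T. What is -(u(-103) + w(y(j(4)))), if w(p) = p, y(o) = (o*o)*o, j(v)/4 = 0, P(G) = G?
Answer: 105/2 ≈ 52.500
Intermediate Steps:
j(v) = 0 (j(v) = 4*0 = 0)
y(o) = o**3 (y(o) = o**2*o = o**3)
u(T) = -1 + T/2 (u(T) = ((T - 2)/(T + T))*T = ((-2 + T)/((2*T)))*T = ((-2 + T)*(1/(2*T)))*T = ((-2 + T)/(2*T))*T = -1 + T/2)
-(u(-103) + w(y(j(4)))) = -((-1 + (1/2)*(-103)) + 0**3) = -((-1 - 103/2) + 0) = -(-105/2 + 0) = -1*(-105/2) = 105/2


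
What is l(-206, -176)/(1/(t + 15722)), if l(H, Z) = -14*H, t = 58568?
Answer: 214252360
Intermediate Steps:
l(-206, -176)/(1/(t + 15722)) = (-14*(-206))/(1/(58568 + 15722)) = 2884/(1/74290) = 2884*74290 = 214252360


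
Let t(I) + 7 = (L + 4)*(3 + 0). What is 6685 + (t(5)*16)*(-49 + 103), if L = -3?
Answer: 3229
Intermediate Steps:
t(I) = -4 (t(I) = -7 + (-3 + 4)*(3 + 0) = -7 + 1*3 = -7 + 3 = -4)
6685 + (t(5)*16)*(-49 + 103) = 6685 + (-4*16)*(-49 + 103) = 6685 - 64*54 = 6685 - 3456 = 3229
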